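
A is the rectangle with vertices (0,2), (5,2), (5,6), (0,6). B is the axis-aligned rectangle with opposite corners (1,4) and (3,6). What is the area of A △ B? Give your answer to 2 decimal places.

16.00

|A∩B|: x∈[1,3], y∈[4,6] → 2·2 = 4.
|A △ B| = |A| + |B| − 2·|A∩B| = 20 + 4 − 8 = 16.00.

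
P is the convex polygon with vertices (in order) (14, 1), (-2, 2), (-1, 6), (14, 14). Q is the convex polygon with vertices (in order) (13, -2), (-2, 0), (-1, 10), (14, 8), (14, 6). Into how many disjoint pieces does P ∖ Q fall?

P ∖ Q splits into 3 disjoint pieces (area 1.5504, area 0.1346, area 27).

3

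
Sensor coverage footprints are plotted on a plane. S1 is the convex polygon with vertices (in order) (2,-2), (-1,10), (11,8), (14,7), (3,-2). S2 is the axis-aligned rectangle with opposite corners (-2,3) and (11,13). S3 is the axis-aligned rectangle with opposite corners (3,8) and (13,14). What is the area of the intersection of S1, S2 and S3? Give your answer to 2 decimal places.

The intersection is the polygon with vertices (11,8), (3,8), (3,9.333).
By the shoelace formula its area is 5.33.

5.33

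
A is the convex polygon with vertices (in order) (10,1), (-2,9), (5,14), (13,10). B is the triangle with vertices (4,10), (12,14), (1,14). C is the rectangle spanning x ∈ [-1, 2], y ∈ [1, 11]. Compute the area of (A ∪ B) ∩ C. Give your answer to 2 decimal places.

The region (A ∪ B) ∩ C is the polygon with vertices (0.8,11), (2,11), (2,6.333), (-1,8.333), (-1,9.714).
By the shoelace formula its area is 9.84.

9.84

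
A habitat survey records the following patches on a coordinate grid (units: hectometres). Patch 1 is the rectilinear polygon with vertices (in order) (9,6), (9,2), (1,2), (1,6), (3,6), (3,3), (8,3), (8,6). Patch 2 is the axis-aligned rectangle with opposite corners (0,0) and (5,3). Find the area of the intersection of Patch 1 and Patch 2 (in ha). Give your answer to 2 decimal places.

4.00

The intersection is the polygon with vertices (1,2), (1,3), (3,3), (5,3), (5,2).
By the shoelace formula its area is 4.00.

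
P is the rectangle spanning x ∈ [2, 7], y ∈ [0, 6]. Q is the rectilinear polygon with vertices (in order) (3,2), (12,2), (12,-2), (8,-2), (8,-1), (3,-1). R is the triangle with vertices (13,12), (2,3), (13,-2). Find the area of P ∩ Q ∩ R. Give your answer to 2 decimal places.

1.78

The intersection is the polygon with vertices (7,2), (7,0.727), (4.2,2).
By the shoelace formula its area is 1.78.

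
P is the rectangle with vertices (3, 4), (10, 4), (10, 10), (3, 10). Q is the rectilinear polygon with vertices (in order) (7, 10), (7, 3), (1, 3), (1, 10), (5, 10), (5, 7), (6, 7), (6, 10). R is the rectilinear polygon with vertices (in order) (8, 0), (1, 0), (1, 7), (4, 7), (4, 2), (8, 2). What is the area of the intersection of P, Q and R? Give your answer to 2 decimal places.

3.00

The intersection is the polygon with vertices (3,4), (3,7), (4,7), (4,4).
By the shoelace formula its area is 3.00.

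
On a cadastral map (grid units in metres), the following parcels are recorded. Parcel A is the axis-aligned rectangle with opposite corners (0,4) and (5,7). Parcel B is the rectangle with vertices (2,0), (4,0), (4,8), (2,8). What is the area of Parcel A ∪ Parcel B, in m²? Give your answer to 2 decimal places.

By inclusion–exclusion:
Individual areas: |Parcel A| = 15, |Parcel B| = 16.
|Parcel A∩Parcel B|: x∈[2,4], y∈[4,7] → 2·3 = 6.
|Parcel A ∪ Parcel B| = 31 − 6 = 25.00.

25.00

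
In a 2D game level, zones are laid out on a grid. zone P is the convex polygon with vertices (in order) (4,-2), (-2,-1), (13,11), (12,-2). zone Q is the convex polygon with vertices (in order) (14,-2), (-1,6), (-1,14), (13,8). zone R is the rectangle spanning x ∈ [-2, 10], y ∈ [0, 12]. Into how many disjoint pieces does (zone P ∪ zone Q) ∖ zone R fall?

(zone P ∪ zone Q) ∖ zone R splits into 2 disjoint pieces (area 59.6066, area 4.6667).

2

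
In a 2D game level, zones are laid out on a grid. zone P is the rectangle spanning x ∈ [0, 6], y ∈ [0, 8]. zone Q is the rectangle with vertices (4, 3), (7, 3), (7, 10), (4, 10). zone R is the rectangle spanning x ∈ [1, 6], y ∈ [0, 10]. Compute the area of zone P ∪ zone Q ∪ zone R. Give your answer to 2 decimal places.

65.00

By inclusion–exclusion:
Individual areas: |zone P| = 48, |zone Q| = 21, |zone R| = 50.
|zone P∩zone Q|: x∈[4,6], y∈[3,8] → 2·5 = 10.
|zone P∩zone R|: x∈[1,6], y∈[0,8] → 5·8 = 40.
|zone Q∩zone R|: x∈[4,6], y∈[3,10] → 2·7 = 14.
|zone P∩zone Q∩zone R| = 10.
|zone P ∪ zone Q ∪ zone R| = 119 − 64 + 10 = 65.00.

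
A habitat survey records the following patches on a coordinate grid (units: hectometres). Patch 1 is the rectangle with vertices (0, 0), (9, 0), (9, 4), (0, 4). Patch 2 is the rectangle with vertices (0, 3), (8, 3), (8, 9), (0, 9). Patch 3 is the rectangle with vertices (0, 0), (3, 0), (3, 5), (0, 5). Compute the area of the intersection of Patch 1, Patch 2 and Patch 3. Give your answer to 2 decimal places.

The intersection is the polygon with vertices (0,3), (0,4), (3,4), (3,3).
By the shoelace formula its area is 3.00.

3.00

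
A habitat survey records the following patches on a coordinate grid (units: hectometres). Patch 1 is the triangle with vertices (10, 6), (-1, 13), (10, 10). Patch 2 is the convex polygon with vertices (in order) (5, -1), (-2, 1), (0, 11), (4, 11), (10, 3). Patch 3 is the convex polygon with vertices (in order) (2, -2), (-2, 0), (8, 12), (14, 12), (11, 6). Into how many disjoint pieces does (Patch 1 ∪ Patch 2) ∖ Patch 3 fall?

(Patch 1 ∪ Patch 2) ∖ Patch 3 splits into 2 disjoint pieces (area 9.6241, area 44.1934).

2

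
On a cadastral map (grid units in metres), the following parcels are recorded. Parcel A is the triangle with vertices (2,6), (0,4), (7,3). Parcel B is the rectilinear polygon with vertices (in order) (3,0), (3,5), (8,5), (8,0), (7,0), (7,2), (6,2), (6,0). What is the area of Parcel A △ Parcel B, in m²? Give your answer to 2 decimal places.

23.95

|Parcel A| = 8, |Parcel B| = 23, |Parcel A∩Parcel B| = 3.5238.
|Parcel A △ Parcel B| = |Parcel A| + |Parcel B| − 2·|Parcel A∩Parcel B| = 8 + 23 − 7.0476 = 23.95.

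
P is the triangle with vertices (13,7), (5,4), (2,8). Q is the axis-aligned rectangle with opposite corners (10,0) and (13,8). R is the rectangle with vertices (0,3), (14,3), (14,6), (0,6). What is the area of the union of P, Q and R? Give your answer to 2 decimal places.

By inclusion–exclusion:
Individual areas: |P| = 20.5, |Q| = 24, |R| = 42.
|P∩Q| = 2.0966.
|P∩R| = 6.8333.
|Q∩R|: x∈[10,13], y∈[3,6] → 3·3 = 9.
|P∩Q∩R| = 0.0208.
|P ∪ Q ∪ R| = 86.5 − 17.9299 + 0.0208 = 68.59.

68.59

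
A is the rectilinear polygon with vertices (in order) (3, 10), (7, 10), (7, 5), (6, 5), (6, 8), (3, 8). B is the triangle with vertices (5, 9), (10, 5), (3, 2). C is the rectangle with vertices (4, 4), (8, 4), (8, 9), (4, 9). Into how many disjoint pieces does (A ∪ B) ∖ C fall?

(A ∪ B) ∖ C splits into 3 disjoint pieces (area 5, area 2.4571, area 4.4167).

3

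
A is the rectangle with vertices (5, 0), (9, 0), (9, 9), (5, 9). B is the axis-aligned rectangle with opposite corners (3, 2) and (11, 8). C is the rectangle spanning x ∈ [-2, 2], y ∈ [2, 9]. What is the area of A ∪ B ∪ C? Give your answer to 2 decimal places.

By inclusion–exclusion:
Individual areas: |A| = 36, |B| = 48, |C| = 28.
|A∩B|: x∈[5,9], y∈[2,8] → 4·6 = 24.
|A∩C| = 0 (no overlap).
|B∩C| = 0 (no overlap).
|A∩B∩C| = 0.
|A ∪ B ∪ C| = 112 − 24 + 0 = 88.00.

88.00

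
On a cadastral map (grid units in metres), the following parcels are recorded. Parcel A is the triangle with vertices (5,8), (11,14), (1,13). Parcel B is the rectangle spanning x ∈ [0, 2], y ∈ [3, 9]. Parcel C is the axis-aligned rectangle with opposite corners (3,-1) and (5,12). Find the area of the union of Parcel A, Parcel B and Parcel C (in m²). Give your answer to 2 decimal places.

By inclusion–exclusion:
Individual areas: |Parcel A| = 27, |Parcel B| = 12, |Parcel C| = 26.
|Parcel A∩Parcel B| = 0.
|Parcel A∩Parcel C| = 5.5.
|Parcel B∩Parcel C| = 0 (no overlap).
|Parcel A∩Parcel B∩Parcel C| = 0.
|Parcel A ∪ Parcel B ∪ Parcel C| = 65 − 5.5 + 0 = 59.50.

59.50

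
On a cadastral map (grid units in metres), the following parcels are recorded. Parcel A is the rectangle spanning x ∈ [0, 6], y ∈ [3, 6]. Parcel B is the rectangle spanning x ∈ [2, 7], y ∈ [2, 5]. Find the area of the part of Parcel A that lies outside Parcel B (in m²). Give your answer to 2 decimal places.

10.00

|Parcel A∩Parcel B|: x∈[2,6], y∈[3,5] → 4·2 = 8.
|Parcel A| = 18.
|Parcel A ∖ Parcel B| = |Parcel A| − |Parcel A∩Parcel B| = 18 − 8 = 10.00.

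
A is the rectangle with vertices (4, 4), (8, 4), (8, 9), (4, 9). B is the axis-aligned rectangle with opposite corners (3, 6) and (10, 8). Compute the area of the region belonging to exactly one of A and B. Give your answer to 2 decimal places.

|A∩B|: x∈[4,8], y∈[6,8] → 4·2 = 8.
|A △ B| = |A| + |B| − 2·|A∩B| = 20 + 14 − 16 = 18.00.

18.00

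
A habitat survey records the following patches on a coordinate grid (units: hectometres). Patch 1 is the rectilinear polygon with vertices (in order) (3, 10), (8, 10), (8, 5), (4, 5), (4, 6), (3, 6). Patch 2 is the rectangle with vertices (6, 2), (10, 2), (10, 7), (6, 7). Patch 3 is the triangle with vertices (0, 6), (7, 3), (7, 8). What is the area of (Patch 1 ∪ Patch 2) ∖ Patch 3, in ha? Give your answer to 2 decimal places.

|Patch 1 ∪ Patch 2| = 40.
|(Patch 1 ∪ Patch 2) ∩ Patch 3| = 10.5.
|(Patch 1 ∪ Patch 2) ∖ Patch 3| = 40 − 10.5 = 29.50.

29.50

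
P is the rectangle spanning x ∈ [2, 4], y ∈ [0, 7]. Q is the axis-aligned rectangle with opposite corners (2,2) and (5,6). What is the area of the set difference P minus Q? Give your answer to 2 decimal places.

|P∩Q|: x∈[2,4], y∈[2,6] → 2·4 = 8.
|P| = 14.
|P ∖ Q| = |P| − |P∩Q| = 14 − 8 = 6.00.

6.00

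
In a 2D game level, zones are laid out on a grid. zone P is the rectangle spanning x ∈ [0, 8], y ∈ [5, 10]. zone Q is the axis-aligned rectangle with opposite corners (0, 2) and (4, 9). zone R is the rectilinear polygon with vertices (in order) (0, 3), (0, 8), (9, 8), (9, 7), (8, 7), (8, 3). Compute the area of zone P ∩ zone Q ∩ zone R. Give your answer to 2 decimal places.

12.00

The intersection is the polygon with vertices (4,5), (0,5), (0,8), (4,8).
By the shoelace formula its area is 12.00.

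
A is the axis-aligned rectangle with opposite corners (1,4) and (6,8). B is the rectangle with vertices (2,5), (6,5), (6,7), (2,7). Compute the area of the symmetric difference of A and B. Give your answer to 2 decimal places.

12.00

|A∩B|: x∈[2,6], y∈[5,7] → 4·2 = 8.
|A △ B| = |A| + |B| − 2·|A∩B| = 20 + 8 − 16 = 12.00.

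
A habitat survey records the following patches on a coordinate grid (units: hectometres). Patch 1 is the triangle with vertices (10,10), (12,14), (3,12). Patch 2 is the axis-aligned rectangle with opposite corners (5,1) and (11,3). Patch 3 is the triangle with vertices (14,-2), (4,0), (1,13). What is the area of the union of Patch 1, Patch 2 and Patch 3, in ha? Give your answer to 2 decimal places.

By inclusion–exclusion:
Individual areas: |Patch 1| = 16, |Patch 2| = 12, |Patch 3| = 62.
|Patch 1∩Patch 2| = 0.
|Patch 1∩Patch 3| = 0.
|Patch 2∩Patch 3| = 10.9744.
|Patch 1∩Patch 2∩Patch 3| = 0.
|Patch 1 ∪ Patch 2 ∪ Patch 3| = 90 − 10.9744 + 0 = 79.03.

79.03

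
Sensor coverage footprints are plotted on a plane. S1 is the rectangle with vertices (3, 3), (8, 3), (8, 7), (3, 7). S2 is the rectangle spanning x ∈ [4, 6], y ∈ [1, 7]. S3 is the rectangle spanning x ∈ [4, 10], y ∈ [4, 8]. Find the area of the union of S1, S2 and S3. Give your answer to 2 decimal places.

By inclusion–exclusion:
Individual areas: |S1| = 20, |S2| = 12, |S3| = 24.
|S1∩S2|: x∈[4,6], y∈[3,7] → 2·4 = 8.
|S1∩S3|: x∈[4,8], y∈[4,7] → 4·3 = 12.
|S2∩S3|: x∈[4,6], y∈[4,7] → 2·3 = 6.
|S1∩S2∩S3| = 6.
|S1 ∪ S2 ∪ S3| = 56 − 26 + 6 = 36.00.

36.00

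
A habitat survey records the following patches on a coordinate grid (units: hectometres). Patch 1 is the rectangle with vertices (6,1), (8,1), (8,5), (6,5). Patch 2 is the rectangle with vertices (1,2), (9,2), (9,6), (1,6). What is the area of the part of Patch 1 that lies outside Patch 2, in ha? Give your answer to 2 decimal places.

2.00

|Patch 1∩Patch 2|: x∈[6,8], y∈[2,5] → 2·3 = 6.
|Patch 1| = 8.
|Patch 1 ∖ Patch 2| = |Patch 1| − |Patch 1∩Patch 2| = 8 − 6 = 2.00.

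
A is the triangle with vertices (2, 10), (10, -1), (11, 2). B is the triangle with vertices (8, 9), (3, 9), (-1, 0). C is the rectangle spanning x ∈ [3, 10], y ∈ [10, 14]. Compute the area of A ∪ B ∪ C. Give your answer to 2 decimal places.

65.58

By inclusion–exclusion:
Individual areas: |A| = 17.5, |B| = 22.5, |C| = 28.
|A∩B| = 2.4242.
|A∩C| = 0.
|B∩C| = 0.
|A∩B∩C| = 0.
|A ∪ B ∪ C| = 68 − 2.4242 + 0 = 65.58.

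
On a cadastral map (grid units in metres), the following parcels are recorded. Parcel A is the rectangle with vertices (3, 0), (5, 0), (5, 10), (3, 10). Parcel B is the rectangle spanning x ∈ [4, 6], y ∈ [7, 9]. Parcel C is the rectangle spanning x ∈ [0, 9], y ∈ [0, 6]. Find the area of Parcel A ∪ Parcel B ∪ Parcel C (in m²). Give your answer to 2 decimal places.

By inclusion–exclusion:
Individual areas: |Parcel A| = 20, |Parcel B| = 4, |Parcel C| = 54.
|Parcel A∩Parcel B|: x∈[4,5], y∈[7,9] → 1·2 = 2.
|Parcel A∩Parcel C|: x∈[3,5], y∈[0,6] → 2·6 = 12.
|Parcel B∩Parcel C| = 0 (no overlap).
|Parcel A∩Parcel B∩Parcel C| = 0.
|Parcel A ∪ Parcel B ∪ Parcel C| = 78 − 14 + 0 = 64.00.

64.00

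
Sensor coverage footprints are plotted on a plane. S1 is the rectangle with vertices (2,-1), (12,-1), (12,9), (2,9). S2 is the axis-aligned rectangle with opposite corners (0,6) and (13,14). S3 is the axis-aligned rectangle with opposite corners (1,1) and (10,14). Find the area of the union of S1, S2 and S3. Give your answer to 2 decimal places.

By inclusion–exclusion:
Individual areas: |S1| = 100, |S2| = 104, |S3| = 117.
|S1∩S2|: x∈[2,12], y∈[6,9] → 10·3 = 30.
|S1∩S3|: x∈[2,10], y∈[1,9] → 8·8 = 64.
|S2∩S3|: x∈[1,10], y∈[6,14] → 9·8 = 72.
|S1∩S2∩S3| = 24.
|S1 ∪ S2 ∪ S3| = 321 − 166 + 24 = 179.00.

179.00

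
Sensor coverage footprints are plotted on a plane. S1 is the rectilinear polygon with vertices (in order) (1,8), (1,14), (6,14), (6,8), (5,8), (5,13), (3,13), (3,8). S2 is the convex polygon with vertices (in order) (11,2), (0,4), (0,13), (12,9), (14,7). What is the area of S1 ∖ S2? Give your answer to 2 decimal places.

8.17

|S1| = 20, |S1∩S2| = 11.8333.
|S1 ∖ S2| = |S1| − |S1∩S2| = 20 − 11.8333 = 8.17.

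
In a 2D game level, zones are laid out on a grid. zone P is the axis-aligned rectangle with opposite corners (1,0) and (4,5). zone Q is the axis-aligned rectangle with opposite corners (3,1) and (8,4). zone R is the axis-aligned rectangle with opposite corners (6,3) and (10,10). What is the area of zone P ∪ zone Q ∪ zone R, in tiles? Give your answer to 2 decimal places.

53.00

By inclusion–exclusion:
Individual areas: |zone P| = 15, |zone Q| = 15, |zone R| = 28.
|zone P∩zone Q|: x∈[3,4], y∈[1,4] → 1·3 = 3.
|zone P∩zone R| = 0 (no overlap).
|zone Q∩zone R|: x∈[6,8], y∈[3,4] → 2·1 = 2.
|zone P∩zone Q∩zone R| = 0.
|zone P ∪ zone Q ∪ zone R| = 58 − 5 + 0 = 53.00.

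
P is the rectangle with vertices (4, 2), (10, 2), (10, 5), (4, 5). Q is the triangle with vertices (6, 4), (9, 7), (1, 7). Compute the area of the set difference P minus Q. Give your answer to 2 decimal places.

|P| = 18, |P∩Q| = 1.3333.
|P ∖ Q| = |P| − |P∩Q| = 18 − 1.3333 = 16.67.

16.67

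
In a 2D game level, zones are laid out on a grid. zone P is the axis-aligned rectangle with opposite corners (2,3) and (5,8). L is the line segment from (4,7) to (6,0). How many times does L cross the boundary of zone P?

The segment meets the boundary at (5,3.5).

1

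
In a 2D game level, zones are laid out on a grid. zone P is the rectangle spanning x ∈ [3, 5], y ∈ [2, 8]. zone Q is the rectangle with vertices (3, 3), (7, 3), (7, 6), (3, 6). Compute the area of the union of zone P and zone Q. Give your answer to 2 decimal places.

By inclusion–exclusion:
Individual areas: |zone P| = 12, |zone Q| = 12.
|zone P∩zone Q|: x∈[3,5], y∈[3,6] → 2·3 = 6.
|zone P ∪ zone Q| = 24 − 6 = 18.00.

18.00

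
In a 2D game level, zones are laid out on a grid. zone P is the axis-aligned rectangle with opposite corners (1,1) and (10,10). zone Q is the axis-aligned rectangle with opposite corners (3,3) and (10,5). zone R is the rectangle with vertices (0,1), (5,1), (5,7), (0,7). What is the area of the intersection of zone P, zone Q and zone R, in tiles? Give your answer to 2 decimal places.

4.00

The intersection is the polygon with vertices (3,3), (3,5), (5,5), (5,3).
By the shoelace formula its area is 4.00.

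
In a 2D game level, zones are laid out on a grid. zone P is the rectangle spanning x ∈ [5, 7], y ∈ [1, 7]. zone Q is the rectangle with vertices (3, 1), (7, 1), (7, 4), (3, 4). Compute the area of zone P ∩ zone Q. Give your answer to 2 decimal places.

6.00

|zone P∩zone Q|: x∈[5,7], y∈[1,4] → 2·3 = 6.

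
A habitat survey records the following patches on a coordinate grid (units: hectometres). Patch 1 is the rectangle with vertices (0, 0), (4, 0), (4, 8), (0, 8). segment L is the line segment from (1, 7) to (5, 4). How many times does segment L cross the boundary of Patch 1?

1

The segment meets the boundary at (4,4.75).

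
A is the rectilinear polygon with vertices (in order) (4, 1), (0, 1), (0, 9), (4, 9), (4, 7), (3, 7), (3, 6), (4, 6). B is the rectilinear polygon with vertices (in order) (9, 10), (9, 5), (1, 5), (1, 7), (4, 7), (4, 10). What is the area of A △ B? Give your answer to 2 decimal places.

|A| = 31, |B| = 31, |A∩B| = 5.
|A △ B| = |A| + |B| − 2·|A∩B| = 31 + 31 − 10 = 52.00.

52.00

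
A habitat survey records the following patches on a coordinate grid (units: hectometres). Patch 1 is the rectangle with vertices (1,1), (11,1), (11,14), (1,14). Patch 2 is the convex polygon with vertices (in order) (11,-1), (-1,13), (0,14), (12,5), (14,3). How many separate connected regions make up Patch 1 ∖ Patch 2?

2

Patch 1 ∖ Patch 2 splits into 2 disjoint pieces (area 45, area 40.0476).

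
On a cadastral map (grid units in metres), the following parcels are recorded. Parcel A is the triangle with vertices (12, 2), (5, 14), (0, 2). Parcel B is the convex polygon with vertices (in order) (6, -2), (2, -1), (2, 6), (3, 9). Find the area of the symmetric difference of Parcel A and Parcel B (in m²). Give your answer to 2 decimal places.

71.64

|Parcel A| = 72, |Parcel B| = 24, |Parcel A∩Parcel B| = 12.1818.
|Parcel A △ Parcel B| = |Parcel A| + |Parcel B| − 2·|Parcel A∩Parcel B| = 72 + 24 − 24.3636 = 71.64.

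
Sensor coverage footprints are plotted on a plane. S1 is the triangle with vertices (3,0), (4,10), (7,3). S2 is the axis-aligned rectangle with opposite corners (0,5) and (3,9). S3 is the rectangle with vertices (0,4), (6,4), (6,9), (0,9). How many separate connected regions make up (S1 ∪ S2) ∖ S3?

2

(S1 ∪ S2) ∖ S3 splits into 2 disjoint pieces (area 0.2643, area 9.3667).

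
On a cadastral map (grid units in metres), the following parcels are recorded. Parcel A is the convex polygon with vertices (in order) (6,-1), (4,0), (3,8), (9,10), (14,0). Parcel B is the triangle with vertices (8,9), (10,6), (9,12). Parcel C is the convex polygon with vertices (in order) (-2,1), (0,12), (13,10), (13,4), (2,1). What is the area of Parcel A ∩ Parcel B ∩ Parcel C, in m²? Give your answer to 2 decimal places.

The intersection is the polygon with vertices (9.5,9), (10,6), (8,9), (8.25,9.75), (9,10).
By the shoelace formula its area is 3.25.

3.25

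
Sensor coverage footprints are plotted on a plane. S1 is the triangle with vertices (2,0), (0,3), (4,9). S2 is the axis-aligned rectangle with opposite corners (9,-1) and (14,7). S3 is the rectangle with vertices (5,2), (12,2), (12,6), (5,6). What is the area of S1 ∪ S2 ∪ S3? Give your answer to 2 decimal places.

By inclusion–exclusion:
Individual areas: |S1| = 12, |S2| = 40, |S3| = 28.
|S1∩S2| = 0.
|S1∩S3| = 0.
|S2∩S3|: x∈[9,12], y∈[2,6] → 3·4 = 12.
|S1∩S2∩S3| = 0.
|S1 ∪ S2 ∪ S3| = 80 − 12 + 0 = 68.00.

68.00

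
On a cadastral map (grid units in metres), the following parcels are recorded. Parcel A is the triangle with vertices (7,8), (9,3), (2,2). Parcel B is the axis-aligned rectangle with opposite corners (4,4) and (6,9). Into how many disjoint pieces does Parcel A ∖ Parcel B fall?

1

Parcel A ∖ Parcel B is a single connected region.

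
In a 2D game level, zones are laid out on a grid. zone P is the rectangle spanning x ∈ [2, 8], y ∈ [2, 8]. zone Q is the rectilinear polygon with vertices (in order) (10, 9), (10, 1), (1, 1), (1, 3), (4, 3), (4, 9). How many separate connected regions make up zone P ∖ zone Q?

1

zone P ∖ zone Q is a single connected region.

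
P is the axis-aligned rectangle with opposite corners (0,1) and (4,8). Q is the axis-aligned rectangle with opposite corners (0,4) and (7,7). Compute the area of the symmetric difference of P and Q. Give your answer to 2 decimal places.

|P∩Q|: x∈[0,4], y∈[4,7] → 4·3 = 12.
|P △ Q| = |P| + |Q| − 2·|P∩Q| = 28 + 21 − 24 = 25.00.

25.00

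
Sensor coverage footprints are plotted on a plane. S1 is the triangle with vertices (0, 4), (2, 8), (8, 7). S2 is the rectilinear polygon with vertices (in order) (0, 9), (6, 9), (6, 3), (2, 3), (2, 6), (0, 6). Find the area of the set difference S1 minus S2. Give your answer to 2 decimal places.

|S1| = 13, |S1∩S2| = 9.6667.
|S1 ∖ S2| = |S1| − |S1∩S2| = 13 − 9.6667 = 3.33.

3.33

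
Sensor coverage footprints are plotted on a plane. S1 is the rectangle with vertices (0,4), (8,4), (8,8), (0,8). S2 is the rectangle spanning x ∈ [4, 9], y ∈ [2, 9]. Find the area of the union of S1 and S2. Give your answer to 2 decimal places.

51.00

By inclusion–exclusion:
Individual areas: |S1| = 32, |S2| = 35.
|S1∩S2|: x∈[4,8], y∈[4,8] → 4·4 = 16.
|S1 ∪ S2| = 67 − 16 = 51.00.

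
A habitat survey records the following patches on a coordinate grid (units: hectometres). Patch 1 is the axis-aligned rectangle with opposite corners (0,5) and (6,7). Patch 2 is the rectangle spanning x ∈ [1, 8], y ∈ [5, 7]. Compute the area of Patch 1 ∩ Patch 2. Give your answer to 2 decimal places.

10.00

|Patch 1∩Patch 2|: x∈[1,6], y∈[5,7] → 5·2 = 10.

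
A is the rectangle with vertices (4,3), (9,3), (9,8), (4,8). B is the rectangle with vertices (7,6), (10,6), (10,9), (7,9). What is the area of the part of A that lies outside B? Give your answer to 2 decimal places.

|A∩B|: x∈[7,9], y∈[6,8] → 2·2 = 4.
|A| = 25.
|A ∖ B| = |A| − |A∩B| = 25 − 4 = 21.00.

21.00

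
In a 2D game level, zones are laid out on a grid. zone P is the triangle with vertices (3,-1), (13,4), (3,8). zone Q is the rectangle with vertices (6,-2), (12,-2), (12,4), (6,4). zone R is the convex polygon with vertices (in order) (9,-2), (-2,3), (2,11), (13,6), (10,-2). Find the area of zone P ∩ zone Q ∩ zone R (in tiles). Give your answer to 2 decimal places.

12.00

The intersection is the polygon with vertices (6,4), (12,4), (12,3.5), (6,0.5).
By the shoelace formula its area is 12.00.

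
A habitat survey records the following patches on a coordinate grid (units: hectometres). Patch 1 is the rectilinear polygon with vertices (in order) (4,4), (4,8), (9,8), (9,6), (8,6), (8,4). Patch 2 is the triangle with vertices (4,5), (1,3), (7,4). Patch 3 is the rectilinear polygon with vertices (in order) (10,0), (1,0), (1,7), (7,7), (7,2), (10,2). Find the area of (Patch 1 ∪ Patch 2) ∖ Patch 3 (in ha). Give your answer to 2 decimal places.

9.00

|Patch 1 ∪ Patch 2| = 21.
|(Patch 1 ∪ Patch 2) ∩ Patch 3| = 12.
|(Patch 1 ∪ Patch 2) ∖ Patch 3| = 21 − 12 = 9.00.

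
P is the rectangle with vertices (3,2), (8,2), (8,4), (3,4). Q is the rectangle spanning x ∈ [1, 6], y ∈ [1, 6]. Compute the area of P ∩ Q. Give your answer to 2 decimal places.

|P∩Q|: x∈[3,6], y∈[2,4] → 3·2 = 6.

6.00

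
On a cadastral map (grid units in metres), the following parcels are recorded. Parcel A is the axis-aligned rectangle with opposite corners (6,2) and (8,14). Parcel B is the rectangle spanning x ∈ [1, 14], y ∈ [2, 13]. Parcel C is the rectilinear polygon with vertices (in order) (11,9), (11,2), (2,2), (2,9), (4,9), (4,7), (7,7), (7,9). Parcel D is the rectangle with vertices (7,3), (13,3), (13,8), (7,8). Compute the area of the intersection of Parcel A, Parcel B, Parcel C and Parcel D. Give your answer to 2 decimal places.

The intersection is the polygon with vertices (7,8), (8,8), (8,3), (7,3), (7,7).
By the shoelace formula its area is 5.00.

5.00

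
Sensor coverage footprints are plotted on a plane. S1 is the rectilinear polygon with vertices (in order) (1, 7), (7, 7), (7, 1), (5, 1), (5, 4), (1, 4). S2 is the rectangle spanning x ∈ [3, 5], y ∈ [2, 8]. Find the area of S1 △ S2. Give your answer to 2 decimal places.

24.00

|S1| = 24, |S2| = 12, |S1∩S2| = 6.
|S1 △ S2| = |S1| + |S2| − 2·|S1∩S2| = 24 + 12 − 12 = 24.00.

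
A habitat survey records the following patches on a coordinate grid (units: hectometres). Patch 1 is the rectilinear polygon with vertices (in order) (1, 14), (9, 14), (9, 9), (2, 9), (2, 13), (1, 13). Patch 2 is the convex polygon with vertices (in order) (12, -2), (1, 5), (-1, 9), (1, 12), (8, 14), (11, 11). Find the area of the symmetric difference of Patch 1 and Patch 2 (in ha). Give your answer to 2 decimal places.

100.79

|Patch 1| = 36, |Patch 2| = 123.5, |Patch 1∩Patch 2| = 29.3571.
|Patch 1 △ Patch 2| = |Patch 1| + |Patch 2| − 2·|Patch 1∩Patch 2| = 36 + 123.5 − 58.7143 = 100.79.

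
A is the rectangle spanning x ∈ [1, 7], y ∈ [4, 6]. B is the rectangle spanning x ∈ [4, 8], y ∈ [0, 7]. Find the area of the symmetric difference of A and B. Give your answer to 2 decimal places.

|A∩B|: x∈[4,7], y∈[4,6] → 3·2 = 6.
|A △ B| = |A| + |B| − 2·|A∩B| = 12 + 28 − 12 = 28.00.

28.00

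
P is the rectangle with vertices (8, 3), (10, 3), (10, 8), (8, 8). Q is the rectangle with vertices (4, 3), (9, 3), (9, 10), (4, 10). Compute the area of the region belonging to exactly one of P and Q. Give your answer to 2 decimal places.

|P∩Q|: x∈[8,9], y∈[3,8] → 1·5 = 5.
|P △ Q| = |P| + |Q| − 2·|P∩Q| = 10 + 35 − 10 = 35.00.

35.00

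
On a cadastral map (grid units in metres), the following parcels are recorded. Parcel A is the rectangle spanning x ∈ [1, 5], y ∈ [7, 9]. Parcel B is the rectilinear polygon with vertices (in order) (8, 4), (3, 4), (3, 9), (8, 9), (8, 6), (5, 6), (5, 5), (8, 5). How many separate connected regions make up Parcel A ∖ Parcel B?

Parcel A ∖ Parcel B is a single connected region.

1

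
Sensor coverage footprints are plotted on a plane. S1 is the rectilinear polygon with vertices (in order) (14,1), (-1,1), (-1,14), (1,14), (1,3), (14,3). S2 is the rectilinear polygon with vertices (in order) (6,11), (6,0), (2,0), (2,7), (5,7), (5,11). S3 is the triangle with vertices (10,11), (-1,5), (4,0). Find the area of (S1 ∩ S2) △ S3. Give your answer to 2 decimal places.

39.14

|S1 ∩ S2| = 8.
|(S1 ∩ S2) ∩ S3| = 5.6818.
|(S1 ∩ S2) △ S3| = 8 + 42.5 − 11.3636 = 39.14.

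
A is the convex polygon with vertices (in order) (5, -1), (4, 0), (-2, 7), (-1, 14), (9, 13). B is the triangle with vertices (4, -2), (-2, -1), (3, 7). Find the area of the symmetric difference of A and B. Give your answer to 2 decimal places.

110.86

|A| = 101, |B| = 26.5, |A∩B| = 8.3216.
|A △ B| = |A| + |B| − 2·|A∩B| = 101 + 26.5 − 16.6432 = 110.86.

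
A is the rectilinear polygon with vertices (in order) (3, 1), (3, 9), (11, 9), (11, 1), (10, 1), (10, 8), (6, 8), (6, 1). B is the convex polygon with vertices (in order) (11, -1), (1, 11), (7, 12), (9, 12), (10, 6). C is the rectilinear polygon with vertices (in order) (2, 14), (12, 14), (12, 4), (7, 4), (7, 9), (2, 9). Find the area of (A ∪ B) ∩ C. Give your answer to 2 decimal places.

|A ∪ B| = 78.531.
|(A ∪ B) ∩ C| = 39.07.

39.07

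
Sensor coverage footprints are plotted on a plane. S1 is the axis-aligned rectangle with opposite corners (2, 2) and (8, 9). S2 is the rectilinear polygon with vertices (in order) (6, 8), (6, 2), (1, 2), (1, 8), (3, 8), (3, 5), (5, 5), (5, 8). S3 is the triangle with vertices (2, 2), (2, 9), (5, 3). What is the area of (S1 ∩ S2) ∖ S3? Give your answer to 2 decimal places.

|S1 ∩ S2| = 18.
|(S1 ∩ S2) ∩ S3| = 9.25.
|(S1 ∩ S2) ∖ S3| = 18 − 9.25 = 8.75.

8.75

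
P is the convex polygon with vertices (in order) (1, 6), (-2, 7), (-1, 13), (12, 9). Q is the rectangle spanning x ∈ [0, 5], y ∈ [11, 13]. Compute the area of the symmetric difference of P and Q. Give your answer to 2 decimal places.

|P| = 51, |Q| = 10, |P∩Q| = 4.6154.
|P △ Q| = |P| + |Q| − 2·|P∩Q| = 51 + 10 − 9.2308 = 51.77.

51.77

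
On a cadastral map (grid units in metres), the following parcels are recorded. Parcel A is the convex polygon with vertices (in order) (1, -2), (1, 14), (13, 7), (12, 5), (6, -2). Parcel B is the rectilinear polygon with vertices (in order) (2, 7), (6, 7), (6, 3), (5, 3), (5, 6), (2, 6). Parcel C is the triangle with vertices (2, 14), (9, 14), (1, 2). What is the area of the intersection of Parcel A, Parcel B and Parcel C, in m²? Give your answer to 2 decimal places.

The intersection is the polygon with vertices (2,6), (2,7), (4.333,7), (3.667,6).
By the shoelace formula its area is 2.00.

2.00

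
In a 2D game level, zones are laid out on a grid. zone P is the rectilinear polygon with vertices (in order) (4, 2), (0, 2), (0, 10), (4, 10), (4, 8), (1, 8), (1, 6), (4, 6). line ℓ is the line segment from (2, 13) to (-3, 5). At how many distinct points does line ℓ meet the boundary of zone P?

The segment meets the boundary at (0,9.8), (0.125,10).

2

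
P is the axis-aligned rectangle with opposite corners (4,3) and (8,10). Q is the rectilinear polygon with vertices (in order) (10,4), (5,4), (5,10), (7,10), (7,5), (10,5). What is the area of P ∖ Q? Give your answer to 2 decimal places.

15.00

|P| = 28, |P∩Q| = 13.
|P ∖ Q| = |P| − |P∩Q| = 28 − 13 = 15.00.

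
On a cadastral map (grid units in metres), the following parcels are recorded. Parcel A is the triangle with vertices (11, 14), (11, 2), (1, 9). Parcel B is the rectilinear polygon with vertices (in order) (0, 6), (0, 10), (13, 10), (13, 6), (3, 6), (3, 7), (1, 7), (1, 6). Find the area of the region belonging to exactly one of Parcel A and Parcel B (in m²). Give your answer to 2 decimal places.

44.86

|Parcel A| = 60, |Parcel B| = 50, |Parcel A∩Parcel B| = 32.5714.
|Parcel A △ Parcel B| = |Parcel A| + |Parcel B| − 2·|Parcel A∩Parcel B| = 60 + 50 − 65.1429 = 44.86.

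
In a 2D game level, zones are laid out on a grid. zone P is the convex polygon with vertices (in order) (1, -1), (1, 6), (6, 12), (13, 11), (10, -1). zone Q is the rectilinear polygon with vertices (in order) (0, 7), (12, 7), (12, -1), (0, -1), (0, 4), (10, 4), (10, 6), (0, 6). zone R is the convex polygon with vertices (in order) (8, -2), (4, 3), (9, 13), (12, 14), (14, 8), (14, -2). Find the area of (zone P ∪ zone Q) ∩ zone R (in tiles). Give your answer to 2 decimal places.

77.27

The region (zone P ∪ zone Q) ∩ zone R is the polygon with vertices (13,11), (12,7), (12,-1), (10,-1), (7.2,-1), (4,3), (8.333,11.667).
By the shoelace formula its area is 77.27.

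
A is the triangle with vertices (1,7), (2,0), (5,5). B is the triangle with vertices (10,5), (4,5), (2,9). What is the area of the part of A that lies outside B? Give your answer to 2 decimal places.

12.67

|A| = 13, |A∩B| = 0.3333.
|A ∖ B| = |A| − |A∩B| = 13 − 0.3333 = 12.67.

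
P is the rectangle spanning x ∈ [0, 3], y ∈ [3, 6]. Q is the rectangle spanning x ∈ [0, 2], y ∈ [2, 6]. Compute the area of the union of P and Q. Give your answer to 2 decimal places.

11.00

By inclusion–exclusion:
Individual areas: |P| = 9, |Q| = 8.
|P∩Q|: x∈[0,2], y∈[3,6] → 2·3 = 6.
|P ∪ Q| = 17 − 6 = 11.00.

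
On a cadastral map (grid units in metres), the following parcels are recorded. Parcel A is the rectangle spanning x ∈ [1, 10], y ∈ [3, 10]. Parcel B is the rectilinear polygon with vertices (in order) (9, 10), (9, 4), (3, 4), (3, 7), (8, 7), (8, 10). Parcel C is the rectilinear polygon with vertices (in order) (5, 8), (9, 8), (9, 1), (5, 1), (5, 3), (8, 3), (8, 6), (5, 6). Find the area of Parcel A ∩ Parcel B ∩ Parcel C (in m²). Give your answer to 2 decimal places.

The intersection is the polygon with vertices (9,4), (8,4), (8,6), (5,6), (5,7), (8,7), (8,8), (9,8).
By the shoelace formula its area is 7.00.

7.00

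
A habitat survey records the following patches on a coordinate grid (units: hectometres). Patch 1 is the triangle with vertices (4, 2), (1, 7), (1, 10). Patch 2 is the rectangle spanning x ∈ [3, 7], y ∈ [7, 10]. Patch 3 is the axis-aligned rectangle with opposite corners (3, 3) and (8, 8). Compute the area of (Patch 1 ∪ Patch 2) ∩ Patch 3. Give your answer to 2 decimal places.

|Patch 1 ∪ Patch 2| = 16.5.
|(Patch 1 ∪ Patch 2) ∩ Patch 3| = 4.39.

4.39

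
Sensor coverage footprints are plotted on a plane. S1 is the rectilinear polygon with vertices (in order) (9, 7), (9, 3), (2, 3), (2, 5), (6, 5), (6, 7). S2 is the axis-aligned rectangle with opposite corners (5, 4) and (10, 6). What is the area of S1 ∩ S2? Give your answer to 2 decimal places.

7.00

The intersection is the polygon with vertices (9,4), (5,4), (5,5), (6,5), (6,6), (9,6).
By the shoelace formula its area is 7.00.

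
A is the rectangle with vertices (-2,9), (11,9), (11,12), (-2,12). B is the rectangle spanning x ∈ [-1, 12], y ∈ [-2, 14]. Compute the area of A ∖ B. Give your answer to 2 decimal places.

3.00

|A∩B|: x∈[-1,11], y∈[9,12] → 12·3 = 36.
|A| = 39.
|A ∖ B| = |A| − |A∩B| = 39 − 36 = 3.00.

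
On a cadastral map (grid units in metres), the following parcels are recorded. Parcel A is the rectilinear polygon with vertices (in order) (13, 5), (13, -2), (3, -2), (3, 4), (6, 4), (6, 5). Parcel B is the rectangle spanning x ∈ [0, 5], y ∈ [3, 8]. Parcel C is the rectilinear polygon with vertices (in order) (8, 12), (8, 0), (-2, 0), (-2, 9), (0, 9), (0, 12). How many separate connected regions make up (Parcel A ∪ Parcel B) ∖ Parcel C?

1

(Parcel A ∪ Parcel B) ∖ Parcel C is a single connected region.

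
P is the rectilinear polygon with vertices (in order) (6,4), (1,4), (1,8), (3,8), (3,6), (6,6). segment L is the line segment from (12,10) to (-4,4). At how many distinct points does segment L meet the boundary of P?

The segment meets the boundary at (1,5.875), (3,6.625).

2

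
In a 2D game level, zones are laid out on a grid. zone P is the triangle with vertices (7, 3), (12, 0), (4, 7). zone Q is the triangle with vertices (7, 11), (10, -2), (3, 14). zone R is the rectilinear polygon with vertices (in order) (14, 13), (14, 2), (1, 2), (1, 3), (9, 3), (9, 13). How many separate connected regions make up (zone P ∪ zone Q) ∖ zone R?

2

(zone P ∪ zone Q) ∖ zone R splits into 2 disjoint pieces (area 21.6504, area 2.6429).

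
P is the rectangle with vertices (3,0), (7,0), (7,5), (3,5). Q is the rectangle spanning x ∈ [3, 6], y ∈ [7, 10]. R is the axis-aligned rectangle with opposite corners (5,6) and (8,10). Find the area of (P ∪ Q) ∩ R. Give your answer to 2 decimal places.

3.00

The region (P ∪ Q) ∩ R is the polygon with vertices (6,7), (5,7), (5,10), (6,10).
By the shoelace formula its area is 3.00.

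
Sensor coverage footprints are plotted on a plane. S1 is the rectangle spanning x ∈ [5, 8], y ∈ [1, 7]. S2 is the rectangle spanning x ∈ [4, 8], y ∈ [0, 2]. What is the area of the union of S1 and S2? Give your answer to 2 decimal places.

23.00

By inclusion–exclusion:
Individual areas: |S1| = 18, |S2| = 8.
|S1∩S2|: x∈[5,8], y∈[1,2] → 3·1 = 3.
|S1 ∪ S2| = 26 − 3 = 23.00.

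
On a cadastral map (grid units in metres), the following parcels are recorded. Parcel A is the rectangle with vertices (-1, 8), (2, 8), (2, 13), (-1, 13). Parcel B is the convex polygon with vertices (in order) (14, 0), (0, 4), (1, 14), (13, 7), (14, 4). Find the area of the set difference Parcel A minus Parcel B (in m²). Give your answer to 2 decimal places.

8.25

|Parcel A| = 15, |Parcel A∩Parcel B| = 6.75.
|Parcel A ∖ Parcel B| = |Parcel A| − |Parcel A∩Parcel B| = 15 − 6.75 = 8.25.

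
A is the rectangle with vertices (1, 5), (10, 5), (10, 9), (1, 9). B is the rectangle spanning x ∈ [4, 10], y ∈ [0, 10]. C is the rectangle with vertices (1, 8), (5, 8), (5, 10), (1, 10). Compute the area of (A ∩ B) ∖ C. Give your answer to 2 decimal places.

|A ∩ B| = 24.
|(A ∩ B) ∩ C| = 1.
|(A ∩ B) ∖ C| = 24 − 1 = 23.00.

23.00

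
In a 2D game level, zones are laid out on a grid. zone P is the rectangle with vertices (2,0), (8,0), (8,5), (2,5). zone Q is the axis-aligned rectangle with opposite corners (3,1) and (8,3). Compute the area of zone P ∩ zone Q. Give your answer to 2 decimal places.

10.00

|zone P∩zone Q|: x∈[3,8], y∈[1,3] → 5·2 = 10.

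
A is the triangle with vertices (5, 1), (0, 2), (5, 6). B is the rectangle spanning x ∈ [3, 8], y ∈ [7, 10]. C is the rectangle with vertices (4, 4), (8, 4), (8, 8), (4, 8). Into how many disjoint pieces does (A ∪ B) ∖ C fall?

2

(A ∪ B) ∖ C splits into 2 disjoint pieces (area 10.9, area 11).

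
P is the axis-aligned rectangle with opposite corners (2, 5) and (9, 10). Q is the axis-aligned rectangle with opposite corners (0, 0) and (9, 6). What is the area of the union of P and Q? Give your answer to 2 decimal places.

82.00

By inclusion–exclusion:
Individual areas: |P| = 35, |Q| = 54.
|P∩Q|: x∈[2,9], y∈[5,6] → 7·1 = 7.
|P ∪ Q| = 89 − 7 = 82.00.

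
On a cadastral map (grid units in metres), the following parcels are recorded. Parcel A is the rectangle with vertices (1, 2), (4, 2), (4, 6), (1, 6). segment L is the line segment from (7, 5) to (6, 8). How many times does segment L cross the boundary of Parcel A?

The segment lies entirely outside Parcel A and never meets its boundary.

0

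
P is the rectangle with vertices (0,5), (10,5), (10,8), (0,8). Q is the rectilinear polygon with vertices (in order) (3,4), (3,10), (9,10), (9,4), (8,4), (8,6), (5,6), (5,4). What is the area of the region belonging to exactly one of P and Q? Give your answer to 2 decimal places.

|P| = 30, |Q| = 30, |P∩Q| = 15.
|P △ Q| = |P| + |Q| − 2·|P∩Q| = 30 + 30 − 30 = 30.00.

30.00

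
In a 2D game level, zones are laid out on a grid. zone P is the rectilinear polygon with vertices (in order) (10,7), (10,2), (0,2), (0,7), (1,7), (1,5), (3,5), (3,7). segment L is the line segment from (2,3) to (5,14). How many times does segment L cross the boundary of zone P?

3

The segment meets the boundary at (3.091,7), (2.545,5), (3,6.667).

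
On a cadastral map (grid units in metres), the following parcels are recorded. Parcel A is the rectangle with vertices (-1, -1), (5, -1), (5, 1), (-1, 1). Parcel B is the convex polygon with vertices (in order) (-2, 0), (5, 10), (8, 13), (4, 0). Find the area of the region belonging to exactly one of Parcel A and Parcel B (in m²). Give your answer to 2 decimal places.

45.19

|Parcel A| = 12, |Parcel B| = 43.5, |Parcel A∩Parcel B| = 5.1538.
|Parcel A △ Parcel B| = |Parcel A| + |Parcel B| − 2·|Parcel A∩Parcel B| = 12 + 43.5 − 10.3077 = 45.19.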